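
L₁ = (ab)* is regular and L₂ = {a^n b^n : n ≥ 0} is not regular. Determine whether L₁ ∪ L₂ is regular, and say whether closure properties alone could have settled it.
No — L₁ ∪ L₂ is not regular.

Let U = (ab)* ∪ {a^n b^n}. If U were regular, then U ∩ aa*bb* would be regular (closure under intersection with a regular language). But (ab)* ∩ aa*bb* = {ab} and {a^n b^n} ∩ aa*bb* = {a^n b^n : n ≥ 1}, so U ∩ aa*bb* = {a^n b^n : n ≥ 1}, which is not regular. Hence U is not regular.

Note that the bare facts "L₁ regular, L₂ non-regular" do not settle the question by themselves: the closure of regular languages under ∪, ∩, complement and difference applies only when BOTH operands are regular. With a non-regular operand the result can come out regular or non-regular depending on the specific languages, so one has to work out L₁ ∪ L₂ for this particular pair, as above.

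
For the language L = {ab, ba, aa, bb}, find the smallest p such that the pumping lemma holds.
p = 3

For a finite language L, the pumping lemma holds vacuously if p > max|s| for s ∈ L.

The longest string in L = {ab, ba, aa, bb} has length 2.
If p = 3, then no string s ∈ L has |s| ≥ p, so the condition is vacuously true.

The minimum pumping length is p = 3.

Why no smaller p works: for any p ≤ 2, the longest string s ∈ L has |s| = 2 ≥ p, so it would
have to be pumpable; but pumping up (i = 2, 3, ...) produces ever longer strings, which cannot all lie in the
finite language L. So the pumping property fails for every p ≤ 2.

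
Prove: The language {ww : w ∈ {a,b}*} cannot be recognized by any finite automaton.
Assume for contradiction that L is regular, and let p ≥ 1 be the pumping length given by the pumping lemma.
Choose s = a^p b a^p b. Then s ∈ L (take w = a^p b) and |s| = 2p + 2 ≥ p.
By the pumping lemma, s = xyz for some x, y, z with |xy| ≤ p, |y| ≥ 1, and xy^i z ∈ L for every i ≥ 0.
Since |xy| ≤ p and the first p symbols of s are all a's, y = a^k for some k with 1 ≤ k ≤ p.

Take i = 2: t = xy²z = a^(p + k) b a^p b.
Suppose t = uu for some string u. The string t contains exactly two b's and ends in b, so u contains exactly one b and ends in b; hence u = a^j b for some j, and uu = a^j b a^j b. Comparing with t = a^(p + k) b a^p b forces j = p + k (first block) and j = p (second block), which is impossible since k ≥ 1. So t ∉ L.

This contradicts the pumping lemma, which requires xy^i z ∈ L for all i ≥ 0.
Hence L = {ww : w ∈ {a,b}*} is not regular. ∎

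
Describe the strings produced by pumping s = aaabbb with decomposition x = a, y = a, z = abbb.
{xy^i z : i ≥ 0} = {a^(2+i) b^3 : i ≥ 0} = {aabbb, aaabbb, aaaabbb, ...}

With x = a, y = a, z = abbb: Starting with aaabbb and pumping the second 'a', we get strings with 2+i a's followed by 3 b's for i = 0, 1, 2, ...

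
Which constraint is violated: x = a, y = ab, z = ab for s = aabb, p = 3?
Violated: xyz = s

The decomposition x = a, y = ab, z = ab for s = aabb with p = 3
violates the constraint: xyz = s

xyz = 'a' + 'ab' + 'ab' = 'aabab' ≠ 'aabb' = s. The decomposition doesn't reconstruct s.

Pumping lemma constraints:
1. xyz = s (decomposition is valid)
2. |xy| ≤ p
3. |y| > 0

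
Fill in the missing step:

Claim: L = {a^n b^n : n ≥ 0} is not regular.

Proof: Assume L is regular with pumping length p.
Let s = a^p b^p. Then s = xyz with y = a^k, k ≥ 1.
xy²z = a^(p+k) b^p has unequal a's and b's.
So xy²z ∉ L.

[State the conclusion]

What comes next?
This contradicts the pumping lemma for regular languages,
which guarantees xy^i z ∈ L for all i ≥ 0.

Since our assumption that L is regular leads to a contradiction,
we conclude that L = {a^n b^n : n ≥ 0} is NOT regular. ∎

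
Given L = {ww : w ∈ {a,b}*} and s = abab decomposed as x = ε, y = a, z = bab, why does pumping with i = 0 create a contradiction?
xy⁰z = bab ∉ L

Pumping with i = 0 replaces y = a by y⁰ = ε:
- Original: s = xyz = abab; abab splits into halves ab · ab, which are equal, so it is in L (w = ab)
- Pumped: xy⁰z = ε · ε · bab = bab
- bab has odd length 3, so it cannot be written as ww and is not in L

The pumping lemma would require xy⁰z ∈ L, so this decomposition yields a contradiction.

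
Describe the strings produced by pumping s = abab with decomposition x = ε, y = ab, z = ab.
{xy^i z : i ≥ 0} = {(ab)^(i+1) : i ≥ 0} = {ab, abab, ababab, ...}

With x = ε, y = ab, z = ab: Pumping 'ab' gives strings of alternating a's and b's.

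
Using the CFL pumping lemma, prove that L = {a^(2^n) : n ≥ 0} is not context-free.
Assume for contradiction that L is context-free, and let p ≥ 1 be the pumping length given by the pumping lemma for CFLs.
Choose s = a^(2^p). Then s ∈ L and |s| = 2^p ≥ p.
By the CFL pumping lemma, s = uvxyz for some u, v, x, y, z with |vxy| ≤ p, |vy| ≥ 1, and uv^i xy^i z ∈ L for every i ≥ 0.
All symbols are a's, so only lengths matter: let k = |vy|, with 1 ≤ k ≤ |vxy| ≤ p < 2^p.

Take i = 2: |uv²xy²z| = 2^p + k, and 2^p < 2^p + k < 2^p + 2^p = 2^(p+1).
So the length lies strictly between consecutive powers of two and is not a power of 2; uv²xy²z ∉ L.

This contradicts the CFL pumping lemma, which requires uv^i xy^i z ∈ L for all i ≥ 0.
Hence L = {a^(2^n) : n ≥ 0} is not context-free. ∎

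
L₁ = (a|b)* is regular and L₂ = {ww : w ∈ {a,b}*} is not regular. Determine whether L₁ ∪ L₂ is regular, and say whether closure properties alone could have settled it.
Yes — L₁ ∪ L₂ is regular.

{ww} ⊆ (a|b)*, so L₁ ∪ L₂ = (a|b)*, which is regular.

Note that the bare facts "L₁ regular, L₂ non-regular" do not settle the question by themselves: the closure of regular languages under ∪, ∩, complement and difference applies only when BOTH operands are regular. With a non-regular operand the result can come out regular or non-regular depending on the specific languages, so one has to work out L₁ ∪ L₂ for this particular pair, as above.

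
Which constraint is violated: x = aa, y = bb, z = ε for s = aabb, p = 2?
Violated: |xy| ≤ p

The decomposition x = aa, y = bb, z = ε for s = aabb with p = 2
violates the constraint: |xy| ≤ p

|xy| = |aabb| = 4 > 2 = p. The decomposition puts too many characters in xy.

Pumping lemma constraints:
1. xyz = s (decomposition is valid)
2. |xy| ≤ p
3. |y| > 0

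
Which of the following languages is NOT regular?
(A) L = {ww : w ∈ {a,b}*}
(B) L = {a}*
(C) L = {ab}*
(A) {ww : w ∈ {a,b}*}

(A) L = {ww : w ∈ {a,b}*} is NOT regular.

The pumping lemma can be used to prove this:
After pumping, the two halves no longer match

The other languages are regular because they can be recognized by finite automata.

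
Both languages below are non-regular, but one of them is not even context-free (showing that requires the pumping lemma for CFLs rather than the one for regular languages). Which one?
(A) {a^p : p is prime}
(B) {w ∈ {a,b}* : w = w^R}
(A) {a^p : p is prime}

(A) {a^p : p is prime} requires the CFL pumping lemma.

- {w ∈ {a,b}* : w = w^R} is context-free (but not regular)
  • Can be shown non-regular with the regular pumping lemma
  • After pumping, the string is no longer symmetric

- {a^p : p is prime} is NOT context-free
  • Requires the CFL pumping lemma to prove
  • The CFL pumping lemma also fails because prime gaps are unbounded

The CFL pumping lemma is "stronger" in that it can prove non-membership
in the larger class of context-free languages.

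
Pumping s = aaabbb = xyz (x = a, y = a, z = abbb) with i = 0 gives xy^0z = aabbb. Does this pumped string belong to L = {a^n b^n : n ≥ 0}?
No

xy⁰z = a · ε · abbb = aabbb.
aabbb has 2 a's and 3 b's; 2 ≠ 3, so it is not in L.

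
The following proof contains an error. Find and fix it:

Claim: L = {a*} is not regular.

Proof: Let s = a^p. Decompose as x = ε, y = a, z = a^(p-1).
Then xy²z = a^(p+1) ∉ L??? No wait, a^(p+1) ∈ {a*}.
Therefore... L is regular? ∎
Error: The proof attempts to show a*  is not regular, but a* IS regular!

Correction: a* is a regular language (recognized by a simple DFA with one accepting state and self-loop on 'a'). The pumping lemma can only prove non-regularity, not regularity. For regular languages, pumping always works.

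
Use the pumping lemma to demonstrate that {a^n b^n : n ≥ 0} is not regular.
Assume for contradiction that L is regular, and let p ≥ 1 be the pumping length given by the pumping lemma.
Choose s = a^p b^p. Then s ∈ L and |s| = 2p ≥ p.
By the pumping lemma, s = xyz for some x, y, z with |xy| ≤ p, |y| ≥ 1, and xy^i z ∈ L for every i ≥ 0.
Since |xy| ≤ p and the first p symbols of s are all a's, we must have y = a^k for some k with 1 ≤ k ≤ p.

Take i = 0: xy⁰z = a^(p − k) b^p.
This string has p − k a's but p b's, and p − k < p because k ≥ 1. So xy⁰z ∉ L.

This contradicts the pumping lemma, which requires xy^i z ∈ L for all i ≥ 0.
Hence L = {a^n b^n : n ≥ 0} is not regular. ∎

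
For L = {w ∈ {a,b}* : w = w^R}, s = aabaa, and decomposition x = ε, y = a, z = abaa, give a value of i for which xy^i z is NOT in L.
i = 0

xy⁰z = ε · ε · abaa = abaa; abaa reversed is aaba ≠ abaa, so it is not a palindrome and is not in L.
(Other choices also work, e.g. i = 2, 3; only i = 1 is guaranteed to stay in L since xy¹z = s.)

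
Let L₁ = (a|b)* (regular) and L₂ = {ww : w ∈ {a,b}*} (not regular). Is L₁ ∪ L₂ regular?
Yes — L₁ ∪ L₂ is regular.

{ww} ⊆ (a|b)*, so L₁ ∪ L₂ = (a|b)*, which is regular.

Note that the bare facts "L₁ regular, L₂ non-regular" do not settle the question by themselves: the closure of regular languages under ∪, ∩, complement and difference applies only when BOTH operands are regular. With a non-regular operand the result can come out regular or non-regular depending on the specific languages, so one has to work out L₁ ∪ L₂ for this particular pair, as above.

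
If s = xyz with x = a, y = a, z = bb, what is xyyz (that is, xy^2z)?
aaabb

Given x = 'a', y = 'a', z = 'bb' and i = 2:

xy^2z = x + y·y·...·y (2 times) + z
       = 'a' + 'a'^2 + 'bb'
       = 'a' + 'aa' + 'bb'
       = 'aaabb'

The pumped string is 'aaabb' with length 5.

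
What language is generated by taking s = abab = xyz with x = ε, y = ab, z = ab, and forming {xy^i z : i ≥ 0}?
{xy^i z : i ≥ 0} = {(ab)^(i+1) : i ≥ 0} = {ab, abab, ababab, ...}

With x = ε, y = ab, z = ab: Pumping 'ab' gives strings of alternating a's and b's.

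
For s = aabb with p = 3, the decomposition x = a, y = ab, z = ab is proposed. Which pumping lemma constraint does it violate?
Violated: xyz = s

The decomposition x = a, y = ab, z = ab for s = aabb with p = 3
violates the constraint: xyz = s

xyz = 'a' + 'ab' + 'ab' = 'aabab' ≠ 'aabb' = s. The decomposition doesn't reconstruct s.

Pumping lemma constraints:
1. xyz = s (decomposition is valid)
2. |xy| ≤ p
3. |y| > 0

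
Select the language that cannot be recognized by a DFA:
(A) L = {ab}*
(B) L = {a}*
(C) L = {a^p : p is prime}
(C) {a^p : p is prime}

(C) L = {a^p : p is prime} is NOT regular.

The pumping lemma can be used to prove this:
After pumping, the length becomes composite

The other languages are regular because they can be recognized by finite automata.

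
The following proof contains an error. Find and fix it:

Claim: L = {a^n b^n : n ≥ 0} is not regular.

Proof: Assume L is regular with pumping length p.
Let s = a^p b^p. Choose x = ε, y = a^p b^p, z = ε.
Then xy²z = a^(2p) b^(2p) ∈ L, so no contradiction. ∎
Error: The decomposition violates |xy| ≤ p. With y = a^p b^p, |xy| = |y| = 2p > p. (The proof also miscomputes xy²z, which would be a^p b^p a^p b^p rather than a^(2p) b^(2p), and it wrongly treats one harmless decomposition as settling the matter — the prover does not get to choose the decomposition.)

Correction: The pumping lemma requires |xy| ≤ p, and the argument must handle every decomposition satisfying |xy| ≤ p, |y| ≥ 1. Since s starts with p a's, any such y consists only of a's, say y = a^k with k ≥ 1. Then xy²z = a^(p+k) b^p has unequal numbers of a's and b's, so xy²z ∉ L — the required contradiction.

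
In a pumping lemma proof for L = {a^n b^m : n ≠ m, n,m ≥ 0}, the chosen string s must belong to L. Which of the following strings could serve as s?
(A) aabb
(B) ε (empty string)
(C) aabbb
(C) aabbb

The pumping lemma is applied to a string s that lies in L, so first check membership of each option:
- (A) aabb = a^2 b^2 has n = m = 2, so it is not in L ✗
- (B) ε = a^0 b^0 has n = m = 0, so it is not in L ✗
- (C) aabbb = a^2 b^3 with 2 ≠ 3, so it is in L ✓

Only (C) aabbb is in L, so it is the only candidate that could play the role of s.
(In a complete proof one picks s in terms of the pumping length p so that |s| ≥ p is guaranteed; a fixed string like aabbb illustrates the shape of such an s.)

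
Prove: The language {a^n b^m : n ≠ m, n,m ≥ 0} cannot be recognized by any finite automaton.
Assume for contradiction that L is regular, and let p ≥ 1 be the pumping length given by the pumping lemma.
Choose s = a^p b^(p + p!). Then s ∈ L because p ≠ p + p! (as p! ≥ 1), and |s| ≥ p.
By the pumping lemma, s = xyz for some x, y, z with |xy| ≤ p, |y| ≥ 1, and xy^i z ∈ L for every i ≥ 0.
Since |xy| ≤ p and the first p symbols of s are all a's, y = a^k for some k with 1 ≤ k ≤ p.
For every i ≥ 0, xy^i z = a^(p + (i − 1)k) b^(p + p!).

Because 1 ≤ k ≤ p, k divides p!. Let t = p!/k (a positive integer) and take i = t + 1.
Then the number of a's is p + tk = p + p!, which equals the number of b's.
So xy^(t+1) z = a^(p + p!) b^(p + p!) has equally many a's and b's and is NOT in L.

This contradicts the pumping lemma, which requires xy^i z ∈ L for all i ≥ 0.
Hence L = {a^n b^m : n ≠ m, n,m ≥ 0} is not regular. ∎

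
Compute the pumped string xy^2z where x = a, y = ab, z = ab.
aababab

Given x = 'a', y = 'ab', z = 'ab' and i = 2:

xy^2z = x + y·y·...·y (2 times) + z
       = 'a' + 'ab'^2 + 'ab'
       = 'a' + 'abab' + 'ab'
       = 'aababab'

The pumped string is 'aababab' with length 7.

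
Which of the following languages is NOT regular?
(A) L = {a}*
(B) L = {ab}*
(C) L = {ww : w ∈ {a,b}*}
(C) {ww : w ∈ {a,b}*}

(C) L = {ww : w ∈ {a,b}*} is NOT regular.

The pumping lemma can be used to prove this:
After pumping, the two halves no longer match

The other languages are regular because they can be recognized by finite automata.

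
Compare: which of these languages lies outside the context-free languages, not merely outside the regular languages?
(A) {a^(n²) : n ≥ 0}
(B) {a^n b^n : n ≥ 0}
(A) {a^(n²) : n ≥ 0}

(A) {a^(n²) : n ≥ 0} requires the CFL pumping lemma.

- {a^n b^n : n ≥ 0} is context-free (but not regular)
  • Can be shown non-regular with the regular pumping lemma
  • After pumping, the number of a's and b's become unequal

- {a^(n²) : n ≥ 0} is NOT context-free
  • Requires the CFL pumping lemma to prove
  • Gaps between squares grow unboundedly

The CFL pumping lemma is "stronger" in that it can prove non-membership
in the larger class of context-free languages.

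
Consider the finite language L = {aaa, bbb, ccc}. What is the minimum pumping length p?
p = 4

For a finite language L, the pumping lemma holds vacuously if p > max|s| for s ∈ L.

The longest string in L = {aaa, bbb, ccc} has length 3.
If p = 4, then no string s ∈ L has |s| ≥ p, so the condition is vacuously true.

The minimum pumping length is p = 4.

Why no smaller p works: for any p ≤ 3, the longest string s ∈ L has |s| = 3 ≥ p, so it would
have to be pumpable; but pumping up (i = 2, 3, ...) produces ever longer strings, which cannot all lie in the
finite language L. So the pumping property fails for every p ≤ 3.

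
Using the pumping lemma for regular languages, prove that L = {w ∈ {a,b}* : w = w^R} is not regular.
Assume for contradiction that L is regular, and let p ≥ 1 be the pumping length given by the pumping lemma.
Choose s = a^p b a^p. Then s ∈ L (it reads the same in both directions) and |s| = 2p + 1 ≥ p.
By the pumping lemma, s = xyz for some x, y, z with |xy| ≤ p, |y| ≥ 1, and xy^i z ∈ L for every i ≥ 0.
Since |xy| ≤ p and the first p symbols of s are all a's, y = a^k for some k with 1 ≤ k ≤ p.

Take i = 0: xy⁰z = a^(p − k) b a^p.
Its reversal is a^p b a^(p − k). These differ because the block of a's before the unique b has length p − k in one and p in the other, and p − k ≠ p since k ≥ 1. So xy⁰z is not a palindrome, i.e. xy⁰z ∉ L.

This contradicts the pumping lemma, which requires xy^i z ∈ L for all i ≥ 0.
Hence L = {w ∈ {a,b}* : w = w^R} is not regular. ∎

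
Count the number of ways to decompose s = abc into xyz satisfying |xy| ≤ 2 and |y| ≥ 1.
3

For s = 'abc' with pumping length p = 2:

Constraints: |xy| ≤ 2, |y| > 0

Valid decompositions (|xy| ≤ p, |y| ≥ 1):
  • x='', y='a', z='bc'
  • x='a', y='b', z='c'
  • x='', y='ab', z='c'

Total count: 3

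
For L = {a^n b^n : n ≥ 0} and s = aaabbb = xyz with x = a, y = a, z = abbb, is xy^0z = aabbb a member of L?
No

xy⁰z = a · ε · abbb = aabbb.
aabbb has 2 a's and 3 b's; 2 ≠ 3, so it is not in L.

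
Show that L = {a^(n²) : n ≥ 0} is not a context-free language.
Assume for contradiction that L is context-free, and let p ≥ 1 be the pumping length given by the pumping lemma for CFLs.
Choose s = a^(p²). Then s ∈ L and |s| = p² ≥ p.
By the CFL pumping lemma, s = uvxyz for some u, v, x, y, z with |vxy| ≤ p, |vy| ≥ 1, and uv^i xy^i z ∈ L for every i ≥ 0.
All symbols are a's, so only lengths matter: let k = |vy|, with 1 ≤ k ≤ |vxy| ≤ p.

Take i = 2: |uv²xy²z| = p² + k, and p² < p² + k ≤ p² + p < (p + 1)².
So the length lies strictly between consecutive squares and is not a perfect square; uv²xy²z ∉ L.

This contradicts the CFL pumping lemma, which requires uv^i xy^i z ∈ L for all i ≥ 0.
Hence L = {a^(n²) : n ≥ 0} is not context-free. ∎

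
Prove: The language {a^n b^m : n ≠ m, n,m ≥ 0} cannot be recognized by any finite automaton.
Assume for contradiction that L is regular, and let p ≥ 1 be the pumping length given by the pumping lemma.
Choose s = a^p b^(p + p!). Then s ∈ L because p ≠ p + p! (as p! ≥ 1), and |s| ≥ p.
By the pumping lemma, s = xyz for some x, y, z with |xy| ≤ p, |y| ≥ 1, and xy^i z ∈ L for every i ≥ 0.
Since |xy| ≤ p and the first p symbols of s are all a's, y = a^k for some k with 1 ≤ k ≤ p.
For every i ≥ 0, xy^i z = a^(p + (i − 1)k) b^(p + p!).

Because 1 ≤ k ≤ p, k divides p!. Let t = p!/k (a positive integer) and take i = t + 1.
Then the number of a's is p + tk = p + p!, which equals the number of b's.
So xy^(t+1) z = a^(p + p!) b^(p + p!) has equally many a's and b's and is NOT in L.

This contradicts the pumping lemma, which requires xy^i z ∈ L for all i ≥ 0.
Hence L = {a^n b^m : n ≠ m, n,m ≥ 0} is not regular. ∎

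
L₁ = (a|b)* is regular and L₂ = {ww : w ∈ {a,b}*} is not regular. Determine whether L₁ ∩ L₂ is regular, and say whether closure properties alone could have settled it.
No — L₁ ∩ L₂ is not regular.

(a|b)* is all strings over {a,b}, so L₁ ∩ L₂ = {ww : w ∈ {a,b}*} = L₂ itself, which is not regular (pump s = a^p b a^p b).

Note that the bare facts "L₁ regular, L₂ non-regular" do not settle the question by themselves: the closure of regular languages under ∪, ∩, complement and difference applies only when BOTH operands are regular. With a non-regular operand the result can come out regular or non-regular depending on the specific languages, so one has to work out L₁ ∩ L₂ for this particular pair, as above.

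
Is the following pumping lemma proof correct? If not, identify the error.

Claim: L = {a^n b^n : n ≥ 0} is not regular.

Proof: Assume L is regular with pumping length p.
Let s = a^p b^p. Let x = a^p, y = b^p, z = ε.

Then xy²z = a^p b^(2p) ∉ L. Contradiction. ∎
The proof is INCORRECT.

Error: The decomposition violates |xy| ≤ p.
With x = a^p and y = b^p, we have |xy| = 2p > p.
The pumping lemma requires |xy| ≤ p, so y must be within the first p characters.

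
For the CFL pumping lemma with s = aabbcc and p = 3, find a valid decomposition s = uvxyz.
u='aa', v='b', x='b', y='c', z='c'

For s = aabbcc with pumping length p = 3:

One valid decomposition:
- u = 'aa'
- v = 'b'
- x = 'b'
- y = 'c'
- z = 'c'

Verification:
- uvxyz = 'aa' + 'b' + 'b' + 'c' + 'c' = aabbcc ✓
- |vxy| = |'bbc'| = 3 ≤ 3 ✓
- |vy| = |'bc'| = 2 > 0 ✓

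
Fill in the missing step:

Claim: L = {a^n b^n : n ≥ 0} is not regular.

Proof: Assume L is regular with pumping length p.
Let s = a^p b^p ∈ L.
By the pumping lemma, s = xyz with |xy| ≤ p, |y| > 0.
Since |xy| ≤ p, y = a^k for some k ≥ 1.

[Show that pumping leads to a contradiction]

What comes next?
Consider xy²z = a^(p+k) b^p.

Since k ≥ 1, we have p + k > p.
So xy²z has more a's than b's: (p+k) a's vs p b's.
This means xy²z ∉ L because a^n b^n requires equal counts.

This contradicts the pumping lemma which states xy²z ∈ L.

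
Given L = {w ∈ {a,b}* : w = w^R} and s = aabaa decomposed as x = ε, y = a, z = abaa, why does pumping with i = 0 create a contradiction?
xy⁰z = abaa ∉ L

Pumping with i = 0 replaces y = a by y⁰ = ε:
- Original: s = xyz = aabaa; aabaa reversed is aabaa, the same string, so it is a palindrome and is in L
- Pumped: xy⁰z = ε · ε · abaa = abaa
- abaa reversed is aaba ≠ abaa, so it is not a palindrome and is not in L

The pumping lemma would require xy⁰z ∈ L, so this decomposition yields a contradiction.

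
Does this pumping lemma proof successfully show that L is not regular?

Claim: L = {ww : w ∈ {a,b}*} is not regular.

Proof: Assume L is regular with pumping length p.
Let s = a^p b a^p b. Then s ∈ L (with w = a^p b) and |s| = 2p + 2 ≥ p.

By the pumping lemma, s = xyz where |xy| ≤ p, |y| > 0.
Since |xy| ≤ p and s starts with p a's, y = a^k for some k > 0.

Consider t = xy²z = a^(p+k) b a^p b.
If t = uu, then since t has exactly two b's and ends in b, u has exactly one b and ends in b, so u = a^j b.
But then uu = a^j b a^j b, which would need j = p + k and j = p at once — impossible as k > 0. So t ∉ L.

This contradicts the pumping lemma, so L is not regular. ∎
The proof is correct.

This proof is valid because:
1. s = a^p b a^p b is in L and is chosen in terms of p, so |s| ≥ p holds for every p
2. The decomposition analysis is correct: |xy| ≤ p forces y to lie inside the leading a's
3. The contradiction is valid: the argument shows a^(p+k) b a^p b cannot be split into two equal halves
4. The conclusion follows logically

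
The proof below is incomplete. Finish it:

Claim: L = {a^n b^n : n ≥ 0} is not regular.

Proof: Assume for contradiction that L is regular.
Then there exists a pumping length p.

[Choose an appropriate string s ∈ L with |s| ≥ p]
s = a^p b^p

This string is in L (has equal a's and b's) and has length 2p ≥ p.
Any decomposition xyz with |xy| ≤ p means y consists only of a's,
so pumping will unbalance the counts.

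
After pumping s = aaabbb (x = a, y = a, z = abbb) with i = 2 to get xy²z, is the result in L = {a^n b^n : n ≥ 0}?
No

xy²z = a · aa · abbb = aaaabbb.
aaaabbb has 4 a's and 3 b's; 4 ≠ 3, so it is not in L.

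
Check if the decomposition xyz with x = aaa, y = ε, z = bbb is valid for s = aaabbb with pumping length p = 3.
Violated: |y| > 0

The decomposition x = aaa, y = ε, z = bbb for s = aaabbb with p = 3
violates the constraint: |y| > 0

|y| = 0, but the pumping lemma requires |y| > 0 (y must be non-empty).

Pumping lemma constraints:
1. xyz = s (decomposition is valid)
2. |xy| ≤ p
3. |y| > 0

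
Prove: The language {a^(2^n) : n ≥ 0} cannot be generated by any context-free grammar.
Assume for contradiction that L is context-free, and let p ≥ 1 be the pumping length given by the pumping lemma for CFLs.
Choose s = a^(2^p). Then s ∈ L and |s| = 2^p ≥ p.
By the CFL pumping lemma, s = uvxyz for some u, v, x, y, z with |vxy| ≤ p, |vy| ≥ 1, and uv^i xy^i z ∈ L for every i ≥ 0.
All symbols are a's, so only lengths matter: let k = |vy|, with 1 ≤ k ≤ |vxy| ≤ p < 2^p.

Take i = 2: |uv²xy²z| = 2^p + k, and 2^p < 2^p + k < 2^p + 2^p = 2^(p+1).
So the length lies strictly between consecutive powers of two and is not a power of 2; uv²xy²z ∉ L.

This contradicts the CFL pumping lemma, which requires uv^i xy^i z ∈ L for all i ≥ 0.
Hence L = {a^(2^n) : n ≥ 0} is not context-free. ∎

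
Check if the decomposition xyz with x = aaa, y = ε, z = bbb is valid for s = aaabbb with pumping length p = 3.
Violated: |y| > 0

The decomposition x = aaa, y = ε, z = bbb for s = aaabbb with p = 3
violates the constraint: |y| > 0

|y| = 0, but the pumping lemma requires |y| > 0 (y must be non-empty).

Pumping lemma constraints:
1. xyz = s (decomposition is valid)
2. |xy| ≤ p
3. |y| > 0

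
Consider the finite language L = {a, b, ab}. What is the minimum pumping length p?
p = 3

For a finite language L, the pumping lemma holds vacuously if p > max|s| for s ∈ L.

The longest string in L = {a, b, ab} has length 2.
If p = 3, then no string s ∈ L has |s| ≥ p, so the condition is vacuously true.

The minimum pumping length is p = 3.

Why no smaller p works: for any p ≤ 2, the longest string s ∈ L has |s| = 2 ≥ p, so it would
have to be pumpable; but pumping up (i = 2, 3, ...) produces ever longer strings, which cannot all lie in the
finite language L. So the pumping property fails for every p ≤ 2.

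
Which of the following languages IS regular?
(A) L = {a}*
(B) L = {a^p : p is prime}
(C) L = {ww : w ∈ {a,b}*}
(A) {a}*

(A) L = {a}* is regular.

This can be recognized by a finite automaton (DFA/NFA).
Regular expressions like {a}* define regular languages.

The other choices are not regular:
- {a^p : p is prime}: After pumping, the length becomes composite
- {ww : w ∈ {a,b}*}: After pumping, the two halves no longer match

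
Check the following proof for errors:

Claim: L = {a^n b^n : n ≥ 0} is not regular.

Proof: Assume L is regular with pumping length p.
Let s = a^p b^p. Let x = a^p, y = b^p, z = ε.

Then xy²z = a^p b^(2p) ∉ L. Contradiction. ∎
The proof is INCORRECT.

Error: The decomposition violates |xy| ≤ p.
With x = a^p and y = b^p, we have |xy| = 2p > p.
The pumping lemma requires |xy| ≤ p, so y must be within the first p characters.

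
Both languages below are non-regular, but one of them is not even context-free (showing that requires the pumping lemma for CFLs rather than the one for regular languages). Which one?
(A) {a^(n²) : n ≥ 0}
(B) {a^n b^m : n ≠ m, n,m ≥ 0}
(A) {a^(n²) : n ≥ 0}

(A) {a^(n²) : n ≥ 0} requires the CFL pumping lemma.

- {a^n b^m : n ≠ m, n,m ≥ 0} is context-free (but not regular)
  • Can be shown non-regular with the regular pumping lemma
  • After pumping a's, we can make n = m

- {a^(n²) : n ≥ 0} is NOT context-free
  • Requires the CFL pumping lemma to prove
  • Gaps between squares grow unboundedly

The CFL pumping lemma is "stronger" in that it can prove non-membership
in the larger class of context-free languages.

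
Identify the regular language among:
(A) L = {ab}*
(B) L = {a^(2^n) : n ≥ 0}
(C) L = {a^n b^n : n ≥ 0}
(A) {ab}*

(A) L = {ab}* is regular.

This can be recognized by a finite automaton (DFA/NFA).
Regular expressions like {ab}* define regular languages.

The other choices are not regular:
- {a^(2^n) : n ≥ 0}: After pumping, length is no longer a power of 2
- {a^n b^n : n ≥ 0}: After pumping, the number of a's and b's become unequal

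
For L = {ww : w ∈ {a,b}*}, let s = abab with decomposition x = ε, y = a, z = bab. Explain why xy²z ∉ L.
xy²z = aabab ∉ L

Pumping with i = 2 replaces y = a by y² = aa:
- Original: s = xyz = abab; abab splits into halves ab · ab, which are equal, so it is in L (w = ab)
- Pumped: xy²z = ε · aa · bab = aabab
- aabab has odd length 5, so it cannot be written as ww and is not in L

The pumping lemma would require xy²z ∈ L, so this decomposition yields a contradiction.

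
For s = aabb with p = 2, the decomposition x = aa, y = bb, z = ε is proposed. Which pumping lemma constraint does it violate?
Violated: |xy| ≤ p

The decomposition x = aa, y = bb, z = ε for s = aabb with p = 2
violates the constraint: |xy| ≤ p

|xy| = |aabb| = 4 > 2 = p. The decomposition puts too many characters in xy.

Pumping lemma constraints:
1. xyz = s (decomposition is valid)
2. |xy| ≤ p
3. |y| > 0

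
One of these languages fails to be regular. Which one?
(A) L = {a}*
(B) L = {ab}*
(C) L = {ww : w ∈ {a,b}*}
(C) {ww : w ∈ {a,b}*}

(C) L = {ww : w ∈ {a,b}*} is NOT regular.

The pumping lemma can be used to prove this:
After pumping, the two halves no longer match

The other languages are regular because they can be recognized by finite automata.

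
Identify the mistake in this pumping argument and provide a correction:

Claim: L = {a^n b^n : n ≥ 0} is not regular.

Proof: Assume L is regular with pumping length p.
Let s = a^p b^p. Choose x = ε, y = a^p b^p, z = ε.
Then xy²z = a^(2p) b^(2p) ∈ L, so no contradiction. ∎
Error: The decomposition violates |xy| ≤ p. With y = a^p b^p, |xy| = |y| = 2p > p. (The proof also miscomputes xy²z, which would be a^p b^p a^p b^p rather than a^(2p) b^(2p), and it wrongly treats one harmless decomposition as settling the matter — the prover does not get to choose the decomposition.)

Correction: The pumping lemma requires |xy| ≤ p, and the argument must handle every decomposition satisfying |xy| ≤ p, |y| ≥ 1. Since s starts with p a's, any such y consists only of a's, say y = a^k with k ≥ 1. Then xy²z = a^(p+k) b^p has unequal numbers of a's and b's, so xy²z ∉ L — the required contradiction.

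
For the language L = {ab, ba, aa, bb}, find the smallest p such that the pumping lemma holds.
p = 3

For a finite language L, the pumping lemma holds vacuously if p > max|s| for s ∈ L.

The longest string in L = {ab, ba, aa, bb} has length 2.
If p = 3, then no string s ∈ L has |s| ≥ p, so the condition is vacuously true.

The minimum pumping length is p = 3.

Why no smaller p works: for any p ≤ 2, the longest string s ∈ L has |s| = 2 ≥ p, so it would
have to be pumpable; but pumping up (i = 2, 3, ...) produces ever longer strings, which cannot all lie in the
finite language L. So the pumping property fails for every p ≤ 2.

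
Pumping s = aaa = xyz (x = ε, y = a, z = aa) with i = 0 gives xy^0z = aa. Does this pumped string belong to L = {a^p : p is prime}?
Yes

xy⁰z = ε · ε · aa = aa.
aa has length 2, which is prime, so it is in L.
(A single pumped string landing in L is not a contradiction by itself; a non-regularity proof needs some i for which xy^i z ∉ L, for every admissible decomposition.)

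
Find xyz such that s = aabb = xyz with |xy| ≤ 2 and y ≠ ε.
x = 'a', y = 'a', z = 'bb'

For s = aabb and p = 2, one valid decomposition is:
- x = 'a' (length 1)
- y = 'a' (length 1)
- z = 'bb' (length 2)

Verification:
- xyz = 'a' + 'a' + 'bb' = aabb ✓
- |xy| = 2 ≤ 2 ✓
- |y| = 1 > 0 ✓

All pumping lemma constraints are satisfied.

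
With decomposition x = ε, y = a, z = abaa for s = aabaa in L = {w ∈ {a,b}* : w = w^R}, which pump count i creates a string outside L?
i = 2

xy²z = ε · aa · abaa = aaabaa; aaabaa reversed is aabaaa ≠ aaabaa, so it is not a palindrome and is not in L.
(Other choices also work, e.g. i = 0, 3; only i = 1 is guaranteed to stay in L since xy¹z = s.)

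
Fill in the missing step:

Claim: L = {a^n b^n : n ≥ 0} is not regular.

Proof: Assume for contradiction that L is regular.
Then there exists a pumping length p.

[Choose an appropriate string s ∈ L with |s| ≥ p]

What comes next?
s = a^p b^p

This string is in L (has equal a's and b's) and has length 2p ≥ p.
Any decomposition xyz with |xy| ≤ p means y consists only of a's,
so pumping will unbalance the counts.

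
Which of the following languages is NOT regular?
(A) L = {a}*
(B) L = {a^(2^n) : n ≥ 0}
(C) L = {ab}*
(B) {a^(2^n) : n ≥ 0}

(B) L = {a^(2^n) : n ≥ 0} is NOT regular.

The pumping lemma can be used to prove this:
After pumping, length is no longer a power of 2

The other languages are regular because they can be recognized by finite automata.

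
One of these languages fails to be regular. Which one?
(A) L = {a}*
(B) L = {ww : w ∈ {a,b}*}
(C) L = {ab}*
(B) {ww : w ∈ {a,b}*}

(B) L = {ww : w ∈ {a,b}*} is NOT regular.

The pumping lemma can be used to prove this:
After pumping, the two halves no longer match

The other languages are regular because they can be recognized by finite automata.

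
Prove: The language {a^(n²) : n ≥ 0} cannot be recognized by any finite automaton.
Assume for contradiction that L is regular, and let p ≥ 1 be the pumping length given by the pumping lemma.
Choose s = a^(p²). Then s ∈ L and |s| = p² ≥ p.
By the pumping lemma, s = xyz for some x, y, z with |xy| ≤ p, |y| ≥ 1, and xy^i z ∈ L for every i ≥ 0.
Here y = a^k for some k with 1 ≤ k ≤ |xy| ≤ p.

Take i = 2: |xy²z| = p² + k.
Now p² < p² + k ≤ p² + p < p² + 2p + 1 = (p + 1)².
So |xy²z| lies strictly between the consecutive squares p² and (p + 1)², hence is not a perfect square, and xy²z ∉ L.

This contradicts the pumping lemma, which requires xy^i z ∈ L for all i ≥ 0.
Hence L = {a^(n²) : n ≥ 0} is not regular. ∎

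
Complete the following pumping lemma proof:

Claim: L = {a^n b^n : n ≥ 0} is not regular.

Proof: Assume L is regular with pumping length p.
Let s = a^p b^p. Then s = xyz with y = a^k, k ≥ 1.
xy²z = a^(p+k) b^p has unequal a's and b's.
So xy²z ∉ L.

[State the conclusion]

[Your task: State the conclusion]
This contradicts the pumping lemma for regular languages,
which guarantees xy^i z ∈ L for all i ≥ 0.

Since our assumption that L is regular leads to a contradiction,
we conclude that L = {a^n b^n : n ≥ 0} is NOT regular. ∎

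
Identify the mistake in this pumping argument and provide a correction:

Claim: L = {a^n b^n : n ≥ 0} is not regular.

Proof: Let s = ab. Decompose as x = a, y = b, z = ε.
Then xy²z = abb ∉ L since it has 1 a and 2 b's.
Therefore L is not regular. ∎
Error: The string s = ab might be shorter than the pumping length p.

Correction: Choose s = a^p b^p to ensure |s| ≥ p. Also, the decomposition is wrong: with |xy| ≤ p, y cannot include b's when s starts with p a's.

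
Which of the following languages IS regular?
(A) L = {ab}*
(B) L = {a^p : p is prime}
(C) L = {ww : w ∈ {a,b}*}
(A) {ab}*

(A) L = {ab}* is regular.

This can be recognized by a finite automaton (DFA/NFA).
Regular expressions like {ab}* define regular languages.

The other choices are not regular:
- {a^p : p is prime}: After pumping, the length becomes composite
- {ww : w ∈ {a,b}*}: After pumping, the two halves no longer match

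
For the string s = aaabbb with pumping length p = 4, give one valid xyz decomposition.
x = 'a', y = 'a', z = 'abbb'

For s = aaabbb and p = 4, one valid decomposition is:
- x = 'a' (length 1)
- y = 'a' (length 1)
- z = 'abbb' (length 4)

Verification:
- xyz = 'a' + 'a' + 'abbb' = aaabbb ✓
- |xy| = 2 ≤ 4 ✓
- |y| = 1 > 0 ✓

All pumping lemma constraints are satisfied.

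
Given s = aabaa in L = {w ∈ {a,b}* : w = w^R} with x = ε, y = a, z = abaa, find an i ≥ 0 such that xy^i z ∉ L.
i = 0

xy⁰z = ε · ε · abaa = abaa; abaa reversed is aaba ≠ abaa, so it is not a palindrome and is not in L.
(Other choices also work, e.g. i = 2, 3; only i = 1 is guaranteed to stay in L since xy¹z = s.)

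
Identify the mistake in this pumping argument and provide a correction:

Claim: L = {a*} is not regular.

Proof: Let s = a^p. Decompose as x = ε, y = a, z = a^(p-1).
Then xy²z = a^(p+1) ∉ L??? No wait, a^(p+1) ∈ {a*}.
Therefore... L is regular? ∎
Error: The proof attempts to show a*  is not regular, but a* IS regular!

Correction: a* is a regular language (recognized by a simple DFA with one accepting state and self-loop on 'a'). The pumping lemma can only prove non-regularity, not regularity. For regular languages, pumping always works.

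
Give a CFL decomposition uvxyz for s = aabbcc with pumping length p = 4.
u='a', v='a', x='bb', y='c', z='c'

For s = aabbcc with pumping length p = 4:

One valid decomposition:
- u = 'a'
- v = 'a'
- x = 'bb'
- y = 'c'
- z = 'c'

Verification:
- uvxyz = 'a' + 'a' + 'bb' + 'c' + 'c' = aabbcc ✓
- |vxy| = |'abbc'| = 4 ≤ 4 ✓
- |vy| = |'ac'| = 2 > 0 ✓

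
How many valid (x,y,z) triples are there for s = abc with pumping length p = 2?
3

For s = 'abc' with pumping length p = 2:

Constraints: |xy| ≤ 2, |y| > 0

Valid decompositions (|xy| ≤ p, |y| ≥ 1):
  • x='', y='a', z='bc'
  • x='a', y='b', z='c'
  • x='', y='ab', z='c'

Total count: 3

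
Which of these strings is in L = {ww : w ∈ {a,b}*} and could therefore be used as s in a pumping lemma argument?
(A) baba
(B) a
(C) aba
(A) baba

The pumping lemma is applied to a string s that lies in L, so first check membership of each option:
- (A) baba splits into halves ba · ba, which are equal, so it is in L (w = ba) ✓
- (B) a has odd length 1, so it cannot be written as ww and is not in L ✗
- (C) aba has odd length 3, so it cannot be written as ww and is not in L ✗

Only (A) baba is in L, so it is the only candidate that could play the role of s.
(In a complete proof one picks s in terms of the pumping length p so that |s| ≥ p is guaranteed; a fixed string like baba illustrates the shape of such an s.)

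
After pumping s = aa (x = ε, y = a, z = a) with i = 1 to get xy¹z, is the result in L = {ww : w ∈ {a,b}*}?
Yes

xy¹z = ε · a · a = aa.
aa splits into halves a · a, which are equal, so it is in L (w = a).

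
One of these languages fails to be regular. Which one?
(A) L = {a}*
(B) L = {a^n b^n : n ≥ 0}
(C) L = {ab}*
(B) {a^n b^n : n ≥ 0}

(B) L = {a^n b^n : n ≥ 0} is NOT regular.

The pumping lemma can be used to prove this:
After pumping, the number of a's and b's become unequal

The other languages are regular because they can be recognized by finite automata.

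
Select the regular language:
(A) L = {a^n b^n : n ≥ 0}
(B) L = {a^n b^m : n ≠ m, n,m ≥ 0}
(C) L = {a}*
(C) {a}*

(C) L = {a}* is regular.

This can be recognized by a finite automaton (DFA/NFA).
Regular expressions like {a}* define regular languages.

The other choices are not regular:
- {a^n b^m : n ≠ m, n,m ≥ 0}: After pumping a's, we can make n = m
- {a^n b^n : n ≥ 0}: After pumping, the number of a's and b's become unequal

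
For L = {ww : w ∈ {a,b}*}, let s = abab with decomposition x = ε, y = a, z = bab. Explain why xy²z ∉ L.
xy²z = aabab ∉ L

Pumping with i = 2 replaces y = a by y² = aa:
- Original: s = xyz = abab; abab splits into halves ab · ab, which are equal, so it is in L (w = ab)
- Pumped: xy²z = ε · aa · bab = aabab
- aabab has odd length 5, so it cannot be written as ww and is not in L

The pumping lemma would require xy²z ∈ L, so this decomposition yields a contradiction.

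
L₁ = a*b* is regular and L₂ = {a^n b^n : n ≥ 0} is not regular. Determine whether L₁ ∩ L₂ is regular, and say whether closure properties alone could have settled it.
No — L₁ ∩ L₂ is not regular.

Every string a^n b^n already lies in a*b*, so L₁ ∩ L₂ = {a^n b^n : n ≥ 0} = L₂ itself, which is the standard non-regular language (pump s = a^p b^p).

Note that the bare facts "L₁ regular, L₂ non-regular" do not settle the question by themselves: the closure of regular languages under ∪, ∩, complement and difference applies only when BOTH operands are regular. With a non-regular operand the result can come out regular or non-regular depending on the specific languages, so one has to work out L₁ ∩ L₂ for this particular pair, as above.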